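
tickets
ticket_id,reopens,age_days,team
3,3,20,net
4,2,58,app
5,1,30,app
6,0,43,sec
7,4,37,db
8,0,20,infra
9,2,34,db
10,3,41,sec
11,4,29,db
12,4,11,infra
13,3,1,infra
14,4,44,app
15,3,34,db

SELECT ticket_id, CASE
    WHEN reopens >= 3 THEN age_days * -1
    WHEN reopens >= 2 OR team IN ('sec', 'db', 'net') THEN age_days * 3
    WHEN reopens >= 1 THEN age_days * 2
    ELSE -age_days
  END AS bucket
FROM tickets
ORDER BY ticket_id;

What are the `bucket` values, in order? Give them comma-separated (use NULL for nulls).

-20, 174, 60, 129, -37, -20, 102, -41, -29, -11, -1, -44, -34

ticket_id=3: reopens >= 3 → -20
ticket_id=4: reopens >= 2 OR team IN ('sec', 'db', 'net') → 174
ticket_id=5: reopens >= 1 → 60
ticket_id=6: reopens >= 2 OR team IN ('sec', 'db', 'net') → 129
ticket_id=7: reopens >= 3 → -37
ticket_id=8: ELSE → -20
ticket_id=9: reopens >= 2 OR team IN ('sec', 'db', 'net') → 102
ticket_id=10: reopens >= 3 → -41
ticket_id=11: reopens >= 3 → -29
ticket_id=12: reopens >= 3 → -11
ticket_id=13: reopens >= 3 → -1
ticket_id=14: reopens >= 3 → -44
ticket_id=15: reopens >= 3 → -34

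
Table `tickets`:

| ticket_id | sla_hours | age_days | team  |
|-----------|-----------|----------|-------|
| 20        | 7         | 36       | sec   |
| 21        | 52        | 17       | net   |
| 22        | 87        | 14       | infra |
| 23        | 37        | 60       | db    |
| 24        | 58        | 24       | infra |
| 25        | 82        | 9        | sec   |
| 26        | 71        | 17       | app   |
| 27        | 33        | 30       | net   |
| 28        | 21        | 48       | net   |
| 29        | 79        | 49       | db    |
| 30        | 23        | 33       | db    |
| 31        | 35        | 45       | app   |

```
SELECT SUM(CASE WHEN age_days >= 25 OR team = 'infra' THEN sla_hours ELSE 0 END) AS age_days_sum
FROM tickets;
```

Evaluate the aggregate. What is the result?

380

ticket_id=20: ✓ → 7
ticket_id=21: ✗
ticket_id=22: ✓ → 87
ticket_id=23: ✓ → 37
ticket_id=24: ✓ → 58
ticket_id=25: ✗
ticket_id=26: ✗
ticket_id=27: ✓ → 33
ticket_id=28: ✓ → 21
ticket_id=29: ✓ → 79
ticket_id=30: ✓ → 23
ticket_id=31: ✓ → 35
age_days_sum = 7 + 87 + 37 + 58 + 33 + 21 + 79 + 23 + 35 = 380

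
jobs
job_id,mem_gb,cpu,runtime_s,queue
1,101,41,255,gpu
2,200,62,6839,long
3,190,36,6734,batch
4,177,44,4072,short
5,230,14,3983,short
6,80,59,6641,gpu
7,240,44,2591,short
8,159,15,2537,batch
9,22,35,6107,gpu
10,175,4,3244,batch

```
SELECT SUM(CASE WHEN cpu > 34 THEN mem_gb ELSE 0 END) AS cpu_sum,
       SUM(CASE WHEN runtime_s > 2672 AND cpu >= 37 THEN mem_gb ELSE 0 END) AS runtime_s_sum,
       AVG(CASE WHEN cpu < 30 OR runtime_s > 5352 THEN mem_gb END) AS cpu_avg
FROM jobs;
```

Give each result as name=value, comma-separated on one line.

[cpu_sum: cpu > 34]
job_id=1: ✓ → 101
job_id=2: ✓ → 200
job_id=3: ✓ → 190
job_id=4: ✓ → 177
job_id=5: ✗
job_id=6: ✓ → 80
job_id=7: ✓ → 240
job_id=8: ✗
job_id=9: ✓ → 22
job_id=10: ✗
cpu_sum = 101 + 200 + 190 + 177 + 80 + 240 + 22 = 1010
—
[runtime_s_sum: runtime_s > 2672 AND cpu >= 37]
job_id=1: ✗
job_id=2: ✓ → 200
job_id=3: ✗
job_id=4: ✓ → 177
job_id=5: ✗
job_id=6: ✓ → 80
job_id=7: ✗
job_id=8: ✗
job_id=9: ✗
job_id=10: ✗
runtime_s_sum = 200 + 177 + 80 = 457
—
[cpu_avg: cpu < 30 OR runtime_s > 5352]
job_id=1: ✗
job_id=2: ✓ → 200
job_id=3: ✓ → 190
job_id=4: ✗
job_id=5: ✓ → 230
job_id=6: ✓ → 80
job_id=7: ✗
job_id=8: ✓ → 159
job_id=9: ✓ → 22
job_id=10: ✓ → 175
cpu_avg = (200 + 190 + 230 + 80 + 159 + 22 + 175) / 7 = 150.8571428571

cpu_sum=1010, runtime_s_sum=457, cpu_avg=150.8571428571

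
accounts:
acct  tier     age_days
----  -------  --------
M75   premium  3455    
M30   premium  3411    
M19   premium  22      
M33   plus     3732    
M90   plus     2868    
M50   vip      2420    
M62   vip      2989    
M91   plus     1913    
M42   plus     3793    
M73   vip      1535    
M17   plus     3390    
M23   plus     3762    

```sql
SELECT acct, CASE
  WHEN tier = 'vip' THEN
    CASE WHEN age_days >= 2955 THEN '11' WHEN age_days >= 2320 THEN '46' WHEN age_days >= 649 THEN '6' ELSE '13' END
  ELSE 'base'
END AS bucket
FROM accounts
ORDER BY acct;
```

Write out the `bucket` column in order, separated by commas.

base, base, base, base, base, base, 46, 11, 6, base, base, base

acct=M17: tier='plus' → outer ELSE → base
acct=M19: tier='premium' → outer ELSE → base
acct=M23: tier='plus' → outer ELSE → base
acct=M30: tier='premium' → outer ELSE → base
acct=M33: tier='plus' → outer ELSE → base
acct=M42: tier='plus' → outer ELSE → base
acct=M50: tier='vip' → inner[age_days >= 2320] → 46
acct=M62: tier='vip' → inner[age_days >= 2955] → 11
acct=M73: tier='vip' → inner[age_days >= 649] → 6
acct=M75: tier='premium' → outer ELSE → base
acct=M90: tier='plus' → outer ELSE → base
acct=M91: tier='plus' → outer ELSE → base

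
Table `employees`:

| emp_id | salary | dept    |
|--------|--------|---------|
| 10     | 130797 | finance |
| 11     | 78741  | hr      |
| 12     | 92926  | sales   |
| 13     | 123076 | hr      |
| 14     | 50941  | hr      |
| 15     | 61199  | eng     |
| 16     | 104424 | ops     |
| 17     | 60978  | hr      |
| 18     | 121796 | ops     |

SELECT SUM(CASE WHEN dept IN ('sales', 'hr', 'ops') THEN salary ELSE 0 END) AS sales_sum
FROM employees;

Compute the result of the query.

emp_id=10: ✗
emp_id=11: ✓ → 78741
emp_id=12: ✓ → 92926
emp_id=13: ✓ → 123076
emp_id=14: ✓ → 50941
emp_id=15: ✗
emp_id=16: ✓ → 104424
emp_id=17: ✓ → 60978
emp_id=18: ✓ → 121796
sales_sum = 78741 + 92926 + 123076 + 50941 + 104424 + 60978 + 121796 = 632882

632882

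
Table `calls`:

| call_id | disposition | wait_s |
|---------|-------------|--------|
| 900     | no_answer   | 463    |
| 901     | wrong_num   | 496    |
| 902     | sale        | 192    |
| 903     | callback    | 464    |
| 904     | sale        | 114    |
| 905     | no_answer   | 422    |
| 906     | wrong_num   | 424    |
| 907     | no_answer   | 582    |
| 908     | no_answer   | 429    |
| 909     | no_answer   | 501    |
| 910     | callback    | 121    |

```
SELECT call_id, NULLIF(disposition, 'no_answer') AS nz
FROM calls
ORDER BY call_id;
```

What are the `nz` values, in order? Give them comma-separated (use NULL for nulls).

call_id=900: disposition=no_answer vs no_answer: equal → NULL
call_id=901: disposition=wrong_num vs no_answer: differ → wrong_num
call_id=902: disposition=sale vs no_answer: differ → sale
call_id=903: disposition=callback vs no_answer: differ → callback
call_id=904: disposition=sale vs no_answer: differ → sale
call_id=905: disposition=no_answer vs no_answer: equal → NULL
call_id=906: disposition=wrong_num vs no_answer: differ → wrong_num
call_id=907: disposition=no_answer vs no_answer: equal → NULL
call_id=908: disposition=no_answer vs no_answer: equal → NULL
call_id=909: disposition=no_answer vs no_answer: equal → NULL
call_id=910: disposition=callback vs no_answer: differ → callback

NULL, wrong_num, sale, callback, sale, NULL, wrong_num, NULL, NULL, NULL, callback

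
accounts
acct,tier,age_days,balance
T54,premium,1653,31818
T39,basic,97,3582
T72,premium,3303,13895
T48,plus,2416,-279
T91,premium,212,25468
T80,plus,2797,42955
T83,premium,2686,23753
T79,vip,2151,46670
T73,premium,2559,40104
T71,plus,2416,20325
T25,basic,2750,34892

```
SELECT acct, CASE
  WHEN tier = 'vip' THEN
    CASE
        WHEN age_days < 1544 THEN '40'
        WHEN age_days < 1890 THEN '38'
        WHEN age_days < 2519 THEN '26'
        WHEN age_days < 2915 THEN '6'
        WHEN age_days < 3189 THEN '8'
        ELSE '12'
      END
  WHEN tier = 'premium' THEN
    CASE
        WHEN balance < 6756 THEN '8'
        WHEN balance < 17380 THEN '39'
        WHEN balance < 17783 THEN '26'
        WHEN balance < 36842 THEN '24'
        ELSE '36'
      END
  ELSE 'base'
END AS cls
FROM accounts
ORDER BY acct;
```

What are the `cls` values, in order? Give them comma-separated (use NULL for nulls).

acct=T25: tier='basic' → outer ELSE → base
acct=T39: tier='basic' → outer ELSE → base
acct=T48: tier='plus' → outer ELSE → base
acct=T54: tier='premium' → inner[balance < 36842] → 24
acct=T71: tier='plus' → outer ELSE → base
acct=T72: tier='premium' → inner[balance < 17380] → 39
acct=T73: tier='premium' → inner[ELSE] → 36
acct=T79: tier='vip' → inner[age_days < 2519] → 26
acct=T80: tier='plus' → outer ELSE → base
acct=T83: tier='premium' → inner[balance < 36842] → 24
acct=T91: tier='premium' → inner[balance < 36842] → 24

base, base, base, 24, base, 39, 36, 26, base, 24, 24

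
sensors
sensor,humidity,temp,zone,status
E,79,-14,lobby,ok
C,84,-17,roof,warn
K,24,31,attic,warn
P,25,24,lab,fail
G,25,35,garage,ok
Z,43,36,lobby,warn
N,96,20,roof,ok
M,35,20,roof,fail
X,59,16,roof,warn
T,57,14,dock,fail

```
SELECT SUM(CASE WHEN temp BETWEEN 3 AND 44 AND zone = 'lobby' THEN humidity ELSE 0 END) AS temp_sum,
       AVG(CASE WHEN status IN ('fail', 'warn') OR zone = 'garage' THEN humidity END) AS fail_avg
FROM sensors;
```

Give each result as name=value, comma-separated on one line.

temp_sum=43, fail_avg=44

[temp_sum: temp BETWEEN 3 AND 44 AND zone = 'lobby']
sensor=E: ✗
sensor=C: ✗
sensor=K: ✗
sensor=P: ✗
sensor=G: ✗
sensor=Z: ✓ → 43
sensor=N: ✗
sensor=M: ✗
sensor=X: ✗
sensor=T: ✗
temp_sum = 43
—
[fail_avg: status IN ('fail', 'warn') OR zone = 'garage']
sensor=E: ✗
sensor=C: ✓ → 84
sensor=K: ✓ → 24
sensor=P: ✓ → 25
sensor=G: ✓ → 25
sensor=Z: ✓ → 43
sensor=N: ✗
sensor=M: ✓ → 35
sensor=X: ✓ → 59
sensor=T: ✓ → 57
fail_avg = (84 + 24 + 25 + 25 + 43 + 35 + 59 + 57) / 8 = 44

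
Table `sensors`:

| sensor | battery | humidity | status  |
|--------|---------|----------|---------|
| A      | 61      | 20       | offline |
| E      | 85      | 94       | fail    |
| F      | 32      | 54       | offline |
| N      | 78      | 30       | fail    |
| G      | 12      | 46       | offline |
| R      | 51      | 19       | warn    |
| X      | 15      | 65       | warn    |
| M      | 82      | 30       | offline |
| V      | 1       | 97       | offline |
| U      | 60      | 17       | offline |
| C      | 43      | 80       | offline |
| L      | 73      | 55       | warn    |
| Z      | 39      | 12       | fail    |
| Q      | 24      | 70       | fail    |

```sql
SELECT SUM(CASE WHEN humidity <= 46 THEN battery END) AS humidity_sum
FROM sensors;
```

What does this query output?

383

sensor=A: ✓ → 61
sensor=E: ✗
sensor=F: ✗
sensor=N: ✓ → 78
sensor=G: ✓ → 12
sensor=R: ✓ → 51
sensor=X: ✗
sensor=M: ✓ → 82
sensor=V: ✗
sensor=U: ✓ → 60
sensor=C: ✗
sensor=L: ✗
sensor=Z: ✓ → 39
sensor=Q: ✗
humidity_sum = 61 + 78 + 12 + 51 + 82 + 60 + 39 = 383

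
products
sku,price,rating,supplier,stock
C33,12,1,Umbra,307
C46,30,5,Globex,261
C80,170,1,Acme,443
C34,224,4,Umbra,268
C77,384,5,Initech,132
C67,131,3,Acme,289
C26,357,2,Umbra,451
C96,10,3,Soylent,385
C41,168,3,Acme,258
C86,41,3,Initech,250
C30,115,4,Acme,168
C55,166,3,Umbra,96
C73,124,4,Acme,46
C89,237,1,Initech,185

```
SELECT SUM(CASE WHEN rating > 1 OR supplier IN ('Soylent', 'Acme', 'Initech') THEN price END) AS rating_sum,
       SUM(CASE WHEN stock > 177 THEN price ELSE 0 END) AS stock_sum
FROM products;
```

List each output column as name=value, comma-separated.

rating_sum=2157, stock_sum=1380

[rating_sum: rating > 1 OR supplier IN ('Soylent', 'Acme', 'Initech')]
sku=C33: ✗
sku=C46: ✓ → 30
sku=C80: ✓ → 170
sku=C34: ✓ → 224
sku=C77: ✓ → 384
sku=C67: ✓ → 131
sku=C26: ✓ → 357
sku=C96: ✓ → 10
sku=C41: ✓ → 168
sku=C86: ✓ → 41
sku=C30: ✓ → 115
sku=C55: ✓ → 166
sku=C73: ✓ → 124
sku=C89: ✓ → 237
rating_sum = 30 + 170 + 224 + 384 + 131 + 357 + 10 + 168 + 41 + 115 + 166 + 124 + 237 = 2157
—
[stock_sum: stock > 177]
sku=C33: ✓ → 12
sku=C46: ✓ → 30
sku=C80: ✓ → 170
sku=C34: ✓ → 224
sku=C77: ✗
sku=C67: ✓ → 131
sku=C26: ✓ → 357
sku=C96: ✓ → 10
sku=C41: ✓ → 168
sku=C86: ✓ → 41
sku=C30: ✗
sku=C55: ✗
sku=C73: ✗
sku=C89: ✓ → 237
stock_sum = 12 + 30 + 170 + 224 + 131 + 357 + 10 + 168 + 41 + 237 = 1380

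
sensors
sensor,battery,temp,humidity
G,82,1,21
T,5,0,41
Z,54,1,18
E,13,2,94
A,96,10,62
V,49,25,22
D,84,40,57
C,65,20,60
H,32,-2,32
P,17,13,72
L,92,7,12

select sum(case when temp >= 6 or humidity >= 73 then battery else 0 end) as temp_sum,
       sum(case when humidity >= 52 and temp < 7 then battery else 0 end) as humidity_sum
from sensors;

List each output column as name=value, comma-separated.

[temp_sum: temp >= 6 or humidity >= 73]
sensor=G: ✗
sensor=T: ✗
sensor=Z: ✗
sensor=E: ✓ → 13
sensor=A: ✓ → 96
sensor=V: ✓ → 49
sensor=D: ✓ → 84
sensor=C: ✓ → 65
sensor=H: ✗
sensor=P: ✓ → 17
sensor=L: ✓ → 92
temp_sum = 13 + 96 + 49 + 84 + 65 + 17 + 92 = 416
—
[humidity_sum: humidity >= 52 and temp < 7]
sensor=G: ✗
sensor=T: ✗
sensor=Z: ✗
sensor=E: ✓ → 13
sensor=A: ✗
sensor=V: ✗
sensor=D: ✗
sensor=C: ✗
sensor=H: ✗
sensor=P: ✗
sensor=L: ✗
humidity_sum = 13

temp_sum=416, humidity_sum=13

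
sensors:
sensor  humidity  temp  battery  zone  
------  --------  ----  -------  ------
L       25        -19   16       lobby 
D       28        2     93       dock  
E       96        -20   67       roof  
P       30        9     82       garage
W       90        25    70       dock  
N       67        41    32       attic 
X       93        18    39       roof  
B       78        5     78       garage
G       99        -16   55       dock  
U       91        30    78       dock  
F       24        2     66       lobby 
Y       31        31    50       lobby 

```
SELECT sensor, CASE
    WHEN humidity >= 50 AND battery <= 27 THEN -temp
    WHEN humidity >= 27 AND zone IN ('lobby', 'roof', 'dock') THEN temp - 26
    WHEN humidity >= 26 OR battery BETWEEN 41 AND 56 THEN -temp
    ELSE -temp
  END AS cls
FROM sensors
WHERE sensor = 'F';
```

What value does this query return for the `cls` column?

sensor = F: humidity=24, temp=2, battery=66, zone=lobby.
humidity >= 50 AND battery <= 27 → false
humidity >= 27 AND zone IN ('lobby', 'roof', 'dock') → false
humidity >= 26 OR battery BETWEEN 41 AND 56 → false
No prior WHEN matched → ELSE → -2

-2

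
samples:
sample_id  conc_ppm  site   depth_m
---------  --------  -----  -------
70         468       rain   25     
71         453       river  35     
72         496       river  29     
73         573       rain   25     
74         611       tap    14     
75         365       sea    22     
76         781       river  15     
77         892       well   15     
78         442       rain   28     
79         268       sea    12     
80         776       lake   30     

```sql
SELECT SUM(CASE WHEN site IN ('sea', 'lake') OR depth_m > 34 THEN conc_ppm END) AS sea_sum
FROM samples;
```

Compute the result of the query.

1862

sample_id=70: ✗
sample_id=71: ✓ → 453
sample_id=72: ✗
sample_id=73: ✗
sample_id=74: ✗
sample_id=75: ✓ → 365
sample_id=76: ✗
sample_id=77: ✗
sample_id=78: ✗
sample_id=79: ✓ → 268
sample_id=80: ✓ → 776
sea_sum = 453 + 365 + 268 + 776 = 1862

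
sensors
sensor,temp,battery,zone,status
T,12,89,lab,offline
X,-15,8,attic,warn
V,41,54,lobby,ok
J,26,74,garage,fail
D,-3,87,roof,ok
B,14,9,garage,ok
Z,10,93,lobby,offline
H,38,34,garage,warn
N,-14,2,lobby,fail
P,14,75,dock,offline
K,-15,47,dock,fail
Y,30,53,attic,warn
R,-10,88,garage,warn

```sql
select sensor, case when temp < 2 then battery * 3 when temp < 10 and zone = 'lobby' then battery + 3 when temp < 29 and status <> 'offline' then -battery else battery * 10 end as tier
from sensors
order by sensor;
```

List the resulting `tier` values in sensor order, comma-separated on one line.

sensor=B: temp < 29 and status <> 'offline' → -9
sensor=D: temp < 2 → 261
sensor=H: ELSE → 340
sensor=J: temp < 29 and status <> 'offline' → -74
sensor=K: temp < 2 → 141
sensor=N: temp < 2 → 6
sensor=P: ELSE → 750
sensor=R: temp < 2 → 264
sensor=T: ELSE → 890
sensor=V: ELSE → 540
sensor=X: temp < 2 → 24
sensor=Y: ELSE → 530
sensor=Z: ELSE → 930

-9, 261, 340, -74, 141, 6, 750, 264, 890, 540, 24, 530, 930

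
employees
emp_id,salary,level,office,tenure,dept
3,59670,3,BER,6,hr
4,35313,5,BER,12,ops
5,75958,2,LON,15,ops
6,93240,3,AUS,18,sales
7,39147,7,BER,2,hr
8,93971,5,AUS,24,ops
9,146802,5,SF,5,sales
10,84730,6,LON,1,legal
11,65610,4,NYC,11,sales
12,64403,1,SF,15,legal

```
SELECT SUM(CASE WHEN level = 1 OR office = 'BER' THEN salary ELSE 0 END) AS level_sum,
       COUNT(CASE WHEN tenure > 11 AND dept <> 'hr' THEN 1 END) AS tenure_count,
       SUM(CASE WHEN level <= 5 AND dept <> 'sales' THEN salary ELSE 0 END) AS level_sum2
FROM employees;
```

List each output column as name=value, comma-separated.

[level_sum: level = 1 OR office = 'BER']
emp_id=3: ✓ → 59670
emp_id=4: ✓ → 35313
emp_id=5: ✗
emp_id=6: ✗
emp_id=7: ✓ → 39147
emp_id=8: ✗
emp_id=9: ✗
emp_id=10: ✗
emp_id=11: ✗
emp_id=12: ✓ → 64403
level_sum = 59670 + 35313 + 39147 + 64403 = 198533
—
[tenure_count: tenure > 11 AND dept <> 'hr']
emp_id=3: ✗
emp_id=4: ✓ → 1
emp_id=5: ✓ → 1
emp_id=6: ✓ → 1
emp_id=7: ✗
emp_id=8: ✓ → 1
emp_id=9: ✗
emp_id=10: ✗
emp_id=11: ✗
emp_id=12: ✓ → 1
tenure_count = COUNT(1, 1, 1, 1, 1) = 5
—
[level_sum2: level <= 5 AND dept <> 'sales']
emp_id=3: ✓ → 59670
emp_id=4: ✓ → 35313
emp_id=5: ✓ → 75958
emp_id=6: ✗
emp_id=7: ✗
emp_id=8: ✓ → 93971
emp_id=9: ✗
emp_id=10: ✗
emp_id=11: ✗
emp_id=12: ✓ → 64403
level_sum2 = 59670 + 35313 + 75958 + 93971 + 64403 = 329315

level_sum=198533, tenure_count=5, level_sum2=329315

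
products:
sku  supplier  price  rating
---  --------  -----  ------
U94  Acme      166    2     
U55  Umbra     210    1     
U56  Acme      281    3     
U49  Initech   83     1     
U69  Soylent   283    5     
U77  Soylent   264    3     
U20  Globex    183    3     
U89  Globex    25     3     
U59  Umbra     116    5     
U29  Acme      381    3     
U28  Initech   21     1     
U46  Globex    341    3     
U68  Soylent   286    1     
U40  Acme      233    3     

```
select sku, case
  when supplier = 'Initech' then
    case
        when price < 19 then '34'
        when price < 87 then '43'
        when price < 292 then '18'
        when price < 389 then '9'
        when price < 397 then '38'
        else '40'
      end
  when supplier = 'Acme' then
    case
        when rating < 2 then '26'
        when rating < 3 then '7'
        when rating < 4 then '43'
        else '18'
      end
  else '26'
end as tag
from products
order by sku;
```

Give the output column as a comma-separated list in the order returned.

26, 43, 43, 43, 26, 43, 26, 43, 26, 26, 26, 26, 26, 7

sku=U20: supplier='Globex' → outer ELSE → 26
sku=U28: supplier='Initech' → inner[price < 87] → 43
sku=U29: supplier='Acme' → inner[rating < 4] → 43
sku=U40: supplier='Acme' → inner[rating < 4] → 43
sku=U46: supplier='Globex' → outer ELSE → 26
sku=U49: supplier='Initech' → inner[price < 87] → 43
sku=U55: supplier='Umbra' → outer ELSE → 26
sku=U56: supplier='Acme' → inner[rating < 4] → 43
sku=U59: supplier='Umbra' → outer ELSE → 26
sku=U68: supplier='Soylent' → outer ELSE → 26
sku=U69: supplier='Soylent' → outer ELSE → 26
sku=U77: supplier='Soylent' → outer ELSE → 26
sku=U89: supplier='Globex' → outer ELSE → 26
sku=U94: supplier='Acme' → inner[rating < 3] → 7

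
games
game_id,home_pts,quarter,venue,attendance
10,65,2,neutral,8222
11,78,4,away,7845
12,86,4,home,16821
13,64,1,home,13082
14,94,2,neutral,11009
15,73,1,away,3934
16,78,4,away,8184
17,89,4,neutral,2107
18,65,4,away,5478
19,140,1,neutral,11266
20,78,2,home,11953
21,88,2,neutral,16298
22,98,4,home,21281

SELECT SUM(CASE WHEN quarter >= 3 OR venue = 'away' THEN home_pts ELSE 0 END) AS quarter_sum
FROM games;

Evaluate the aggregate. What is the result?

game_id=10: ✗
game_id=11: ✓ → 78
game_id=12: ✓ → 86
game_id=13: ✗
game_id=14: ✗
game_id=15: ✓ → 73
game_id=16: ✓ → 78
game_id=17: ✓ → 89
game_id=18: ✓ → 65
game_id=19: ✗
game_id=20: ✗
game_id=21: ✗
game_id=22: ✓ → 98
quarter_sum = 78 + 86 + 73 + 78 + 89 + 65 + 98 = 567

567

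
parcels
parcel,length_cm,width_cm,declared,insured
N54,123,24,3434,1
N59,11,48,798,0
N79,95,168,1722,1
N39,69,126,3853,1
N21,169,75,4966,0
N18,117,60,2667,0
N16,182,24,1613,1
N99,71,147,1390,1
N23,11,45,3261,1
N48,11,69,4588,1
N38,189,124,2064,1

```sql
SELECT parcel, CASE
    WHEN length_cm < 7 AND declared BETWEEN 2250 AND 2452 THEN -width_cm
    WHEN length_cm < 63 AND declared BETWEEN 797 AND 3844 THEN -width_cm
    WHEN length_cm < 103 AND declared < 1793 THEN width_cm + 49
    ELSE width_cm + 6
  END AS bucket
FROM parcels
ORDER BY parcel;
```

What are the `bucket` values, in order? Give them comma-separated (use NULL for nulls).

30, 66, 81, -45, 130, 132, 75, 30, -48, 217, 196

parcel=N16: ELSE → 30
parcel=N18: ELSE → 66
parcel=N21: ELSE → 81
parcel=N23: length_cm < 63 AND declared BETWEEN 797 AND 3844 → -45
parcel=N38: ELSE → 130
parcel=N39: ELSE → 132
parcel=N48: ELSE → 75
parcel=N54: ELSE → 30
parcel=N59: length_cm < 63 AND declared BETWEEN 797 AND 3844 → -48
parcel=N79: length_cm < 103 AND declared < 1793 → 217
parcel=N99: length_cm < 103 AND declared < 1793 → 196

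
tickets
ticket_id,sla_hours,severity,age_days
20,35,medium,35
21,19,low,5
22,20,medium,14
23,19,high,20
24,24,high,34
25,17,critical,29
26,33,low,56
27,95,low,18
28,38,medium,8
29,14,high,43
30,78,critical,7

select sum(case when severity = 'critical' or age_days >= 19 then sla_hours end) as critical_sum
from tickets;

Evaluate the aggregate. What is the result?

220

ticket_id=20: ✓ → 35
ticket_id=21: ✗
ticket_id=22: ✗
ticket_id=23: ✓ → 19
ticket_id=24: ✓ → 24
ticket_id=25: ✓ → 17
ticket_id=26: ✓ → 33
ticket_id=27: ✗
ticket_id=28: ✗
ticket_id=29: ✓ → 14
ticket_id=30: ✓ → 78
critical_sum = 35 + 19 + 24 + 17 + 33 + 14 + 78 = 220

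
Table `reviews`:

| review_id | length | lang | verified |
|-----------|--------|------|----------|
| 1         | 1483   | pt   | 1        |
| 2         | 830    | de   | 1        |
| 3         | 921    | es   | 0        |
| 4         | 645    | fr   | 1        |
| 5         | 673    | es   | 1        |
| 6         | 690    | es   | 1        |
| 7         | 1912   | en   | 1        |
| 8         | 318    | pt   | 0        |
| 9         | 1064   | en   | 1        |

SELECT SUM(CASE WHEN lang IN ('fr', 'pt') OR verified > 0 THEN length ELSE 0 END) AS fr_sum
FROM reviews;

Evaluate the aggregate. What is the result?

7615

review_id=1: ✓ → 1483
review_id=2: ✓ → 830
review_id=3: ✗
review_id=4: ✓ → 645
review_id=5: ✓ → 673
review_id=6: ✓ → 690
review_id=7: ✓ → 1912
review_id=8: ✓ → 318
review_id=9: ✓ → 1064
fr_sum = 1483 + 830 + 645 + 673 + 690 + 1912 + 318 + 1064 = 7615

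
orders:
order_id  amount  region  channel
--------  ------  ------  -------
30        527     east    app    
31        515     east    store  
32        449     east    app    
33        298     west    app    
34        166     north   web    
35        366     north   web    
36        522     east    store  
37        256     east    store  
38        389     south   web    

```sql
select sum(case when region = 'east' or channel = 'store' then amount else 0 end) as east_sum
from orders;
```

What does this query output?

2269

order_id=30: ✓ → 527
order_id=31: ✓ → 515
order_id=32: ✓ → 449
order_id=33: ✗
order_id=34: ✗
order_id=35: ✗
order_id=36: ✓ → 522
order_id=37: ✓ → 256
order_id=38: ✗
east_sum = 527 + 515 + 449 + 522 + 256 = 2269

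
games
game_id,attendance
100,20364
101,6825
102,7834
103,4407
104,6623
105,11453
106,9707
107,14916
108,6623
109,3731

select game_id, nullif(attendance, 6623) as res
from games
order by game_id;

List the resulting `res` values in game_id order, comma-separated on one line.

game_id=100: attendance=20364 vs 6623: differ → 20364
game_id=101: attendance=6825 vs 6623: differ → 6825
game_id=102: attendance=7834 vs 6623: differ → 7834
game_id=103: attendance=4407 vs 6623: differ → 4407
game_id=104: attendance=6623 vs 6623: equal → NULL
game_id=105: attendance=11453 vs 6623: differ → 11453
game_id=106: attendance=9707 vs 6623: differ → 9707
game_id=107: attendance=14916 vs 6623: differ → 14916
game_id=108: attendance=6623 vs 6623: equal → NULL
game_id=109: attendance=3731 vs 6623: differ → 3731

20364, 6825, 7834, 4407, NULL, 11453, 9707, 14916, NULL, 3731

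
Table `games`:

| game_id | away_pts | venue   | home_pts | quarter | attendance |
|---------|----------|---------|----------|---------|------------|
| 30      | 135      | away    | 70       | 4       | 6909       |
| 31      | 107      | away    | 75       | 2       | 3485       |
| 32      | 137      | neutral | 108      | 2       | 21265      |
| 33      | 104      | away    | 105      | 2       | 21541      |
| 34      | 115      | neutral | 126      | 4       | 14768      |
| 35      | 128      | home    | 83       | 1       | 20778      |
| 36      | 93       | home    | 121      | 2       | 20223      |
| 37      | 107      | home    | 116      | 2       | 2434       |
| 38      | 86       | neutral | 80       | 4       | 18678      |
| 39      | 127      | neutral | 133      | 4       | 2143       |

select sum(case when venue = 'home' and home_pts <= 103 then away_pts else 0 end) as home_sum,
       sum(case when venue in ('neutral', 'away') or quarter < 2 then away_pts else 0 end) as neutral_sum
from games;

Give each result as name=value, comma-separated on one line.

[home_sum: venue = 'home' and home_pts <= 103]
game_id=30: ✗
game_id=31: ✗
game_id=32: ✗
game_id=33: ✗
game_id=34: ✗
game_id=35: ✓ → 128
game_id=36: ✗
game_id=37: ✗
game_id=38: ✗
game_id=39: ✗
home_sum = 128
—
[neutral_sum: venue in ('neutral', 'away') or quarter < 2]
game_id=30: ✓ → 135
game_id=31: ✓ → 107
game_id=32: ✓ → 137
game_id=33: ✓ → 104
game_id=34: ✓ → 115
game_id=35: ✓ → 128
game_id=36: ✗
game_id=37: ✗
game_id=38: ✓ → 86
game_id=39: ✓ → 127
neutral_sum = 135 + 107 + 137 + 104 + 115 + 128 + 86 + 127 = 939

home_sum=128, neutral_sum=939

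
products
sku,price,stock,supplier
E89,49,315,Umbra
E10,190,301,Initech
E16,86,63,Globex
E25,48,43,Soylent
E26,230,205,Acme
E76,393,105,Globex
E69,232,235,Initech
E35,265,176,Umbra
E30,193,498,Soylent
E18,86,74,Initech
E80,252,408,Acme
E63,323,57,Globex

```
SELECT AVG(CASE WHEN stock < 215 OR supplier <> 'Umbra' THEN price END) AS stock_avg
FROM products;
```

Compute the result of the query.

sku=E89: ✗
sku=E10: ✓ → 190
sku=E16: ✓ → 86
sku=E25: ✓ → 48
sku=E26: ✓ → 230
sku=E76: ✓ → 393
sku=E69: ✓ → 232
sku=E35: ✓ → 265
sku=E30: ✓ → 193
sku=E18: ✓ → 86
sku=E80: ✓ → 252
sku=E63: ✓ → 323
stock_avg = (190 + 86 + 48 + 230 + 393 + 232 + 265 + 193 + 86 + 252 + 323) / 11 = 208.9090909091

208.9090909091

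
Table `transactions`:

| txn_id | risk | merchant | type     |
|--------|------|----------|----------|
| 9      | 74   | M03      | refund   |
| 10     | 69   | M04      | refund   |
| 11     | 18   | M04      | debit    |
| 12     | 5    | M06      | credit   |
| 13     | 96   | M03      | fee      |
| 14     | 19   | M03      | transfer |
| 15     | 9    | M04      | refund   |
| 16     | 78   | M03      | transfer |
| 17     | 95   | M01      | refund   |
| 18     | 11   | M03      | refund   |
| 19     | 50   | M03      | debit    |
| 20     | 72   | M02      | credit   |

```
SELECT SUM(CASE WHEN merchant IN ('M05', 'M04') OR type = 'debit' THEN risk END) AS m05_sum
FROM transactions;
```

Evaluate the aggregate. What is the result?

146

txn_id=9: ✗
txn_id=10: ✓ → 69
txn_id=11: ✓ → 18
txn_id=12: ✗
txn_id=13: ✗
txn_id=14: ✗
txn_id=15: ✓ → 9
txn_id=16: ✗
txn_id=17: ✗
txn_id=18: ✗
txn_id=19: ✓ → 50
txn_id=20: ✗
m05_sum = 69 + 18 + 9 + 50 = 146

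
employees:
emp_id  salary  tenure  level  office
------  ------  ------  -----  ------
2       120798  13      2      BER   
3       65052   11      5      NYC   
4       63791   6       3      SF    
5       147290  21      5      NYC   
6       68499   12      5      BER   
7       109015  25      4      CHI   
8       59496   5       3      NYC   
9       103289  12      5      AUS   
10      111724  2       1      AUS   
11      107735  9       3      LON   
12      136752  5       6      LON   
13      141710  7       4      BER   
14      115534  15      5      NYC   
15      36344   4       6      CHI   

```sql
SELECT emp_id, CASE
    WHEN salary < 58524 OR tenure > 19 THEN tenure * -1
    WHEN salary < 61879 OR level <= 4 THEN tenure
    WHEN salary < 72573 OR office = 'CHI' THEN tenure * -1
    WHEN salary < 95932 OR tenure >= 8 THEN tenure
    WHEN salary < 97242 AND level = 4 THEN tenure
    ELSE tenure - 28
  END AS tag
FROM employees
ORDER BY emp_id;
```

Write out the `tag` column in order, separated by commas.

emp_id=2: salary < 61879 OR level <= 4 → 13
emp_id=3: salary < 72573 OR office = 'CHI' → -11
emp_id=4: salary < 61879 OR level <= 4 → 6
emp_id=5: salary < 58524 OR tenure > 19 → -21
emp_id=6: salary < 72573 OR office = 'CHI' → -12
emp_id=7: salary < 58524 OR tenure > 19 → -25
emp_id=8: salary < 61879 OR level <= 4 → 5
emp_id=9: salary < 95932 OR tenure >= 8 → 12
emp_id=10: salary < 61879 OR level <= 4 → 2
emp_id=11: salary < 61879 OR level <= 4 → 9
emp_id=12: ELSE → -23
emp_id=13: salary < 61879 OR level <= 4 → 7
emp_id=14: salary < 95932 OR tenure >= 8 → 15
emp_id=15: salary < 58524 OR tenure > 19 → -4

13, -11, 6, -21, -12, -25, 5, 12, 2, 9, -23, 7, 15, -4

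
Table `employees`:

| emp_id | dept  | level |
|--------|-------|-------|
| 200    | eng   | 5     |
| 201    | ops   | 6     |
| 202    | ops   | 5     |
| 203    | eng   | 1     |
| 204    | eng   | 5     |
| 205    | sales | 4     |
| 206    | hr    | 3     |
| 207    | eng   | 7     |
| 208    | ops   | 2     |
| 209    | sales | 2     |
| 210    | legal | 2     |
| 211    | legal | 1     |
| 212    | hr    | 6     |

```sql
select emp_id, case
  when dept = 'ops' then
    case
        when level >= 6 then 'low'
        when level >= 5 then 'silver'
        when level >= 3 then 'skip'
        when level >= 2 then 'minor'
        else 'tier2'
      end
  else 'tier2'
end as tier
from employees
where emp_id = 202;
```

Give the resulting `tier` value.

emp_id = 202: dept=ops, level=5.
dept='ops' → inner[level >= 5] → silver

silver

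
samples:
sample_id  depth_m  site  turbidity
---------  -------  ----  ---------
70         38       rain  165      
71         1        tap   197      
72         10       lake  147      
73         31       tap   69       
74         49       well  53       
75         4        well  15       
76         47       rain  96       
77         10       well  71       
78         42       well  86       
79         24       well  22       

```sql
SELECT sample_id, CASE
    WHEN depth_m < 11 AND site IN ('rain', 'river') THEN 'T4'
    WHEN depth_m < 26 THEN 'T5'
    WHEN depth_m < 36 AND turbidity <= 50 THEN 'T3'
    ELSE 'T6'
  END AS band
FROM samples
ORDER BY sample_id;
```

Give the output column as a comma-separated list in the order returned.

sample_id=70: ELSE → T6
sample_id=71: depth_m < 26 → T5
sample_id=72: depth_m < 26 → T5
sample_id=73: ELSE → T6
sample_id=74: ELSE → T6
sample_id=75: depth_m < 26 → T5
sample_id=76: ELSE → T6
sample_id=77: depth_m < 26 → T5
sample_id=78: ELSE → T6
sample_id=79: depth_m < 26 → T5

T6, T5, T5, T6, T6, T5, T6, T5, T6, T5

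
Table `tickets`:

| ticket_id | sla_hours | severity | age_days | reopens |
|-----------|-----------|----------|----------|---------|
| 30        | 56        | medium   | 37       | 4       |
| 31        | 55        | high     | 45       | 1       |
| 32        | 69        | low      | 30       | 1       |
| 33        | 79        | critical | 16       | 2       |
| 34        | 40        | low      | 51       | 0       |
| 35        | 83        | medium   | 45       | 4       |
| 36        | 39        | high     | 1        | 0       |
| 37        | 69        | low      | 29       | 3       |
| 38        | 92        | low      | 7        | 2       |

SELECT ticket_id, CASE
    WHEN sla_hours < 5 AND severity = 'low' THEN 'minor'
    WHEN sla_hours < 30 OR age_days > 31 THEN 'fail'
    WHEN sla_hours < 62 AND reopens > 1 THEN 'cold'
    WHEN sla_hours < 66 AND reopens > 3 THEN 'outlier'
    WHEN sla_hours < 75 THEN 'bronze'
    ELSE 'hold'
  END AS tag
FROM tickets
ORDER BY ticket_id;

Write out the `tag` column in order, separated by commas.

fail, fail, bronze, hold, fail, fail, bronze, bronze, hold

ticket_id=30: sla_hours < 30 OR age_days > 31 → fail
ticket_id=31: sla_hours < 30 OR age_days > 31 → fail
ticket_id=32: sla_hours < 75 → bronze
ticket_id=33: ELSE → hold
ticket_id=34: sla_hours < 30 OR age_days > 31 → fail
ticket_id=35: sla_hours < 30 OR age_days > 31 → fail
ticket_id=36: sla_hours < 75 → bronze
ticket_id=37: sla_hours < 75 → bronze
ticket_id=38: ELSE → hold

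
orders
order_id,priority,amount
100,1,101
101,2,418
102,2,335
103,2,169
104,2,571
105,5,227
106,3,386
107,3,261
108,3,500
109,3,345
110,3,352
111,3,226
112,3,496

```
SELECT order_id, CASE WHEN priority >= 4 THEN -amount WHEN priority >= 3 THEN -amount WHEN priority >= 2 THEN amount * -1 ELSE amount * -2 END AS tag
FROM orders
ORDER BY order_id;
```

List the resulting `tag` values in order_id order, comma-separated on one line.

-202, -418, -335, -169, -571, -227, -386, -261, -500, -345, -352, -226, -496

order_id=100: ELSE → -202
order_id=101: priority >= 2 → -418
order_id=102: priority >= 2 → -335
order_id=103: priority >= 2 → -169
order_id=104: priority >= 2 → -571
order_id=105: priority >= 4 → -227
order_id=106: priority >= 3 → -386
order_id=107: priority >= 3 → -261
order_id=108: priority >= 3 → -500
order_id=109: priority >= 3 → -345
order_id=110: priority >= 3 → -352
order_id=111: priority >= 3 → -226
order_id=112: priority >= 3 → -496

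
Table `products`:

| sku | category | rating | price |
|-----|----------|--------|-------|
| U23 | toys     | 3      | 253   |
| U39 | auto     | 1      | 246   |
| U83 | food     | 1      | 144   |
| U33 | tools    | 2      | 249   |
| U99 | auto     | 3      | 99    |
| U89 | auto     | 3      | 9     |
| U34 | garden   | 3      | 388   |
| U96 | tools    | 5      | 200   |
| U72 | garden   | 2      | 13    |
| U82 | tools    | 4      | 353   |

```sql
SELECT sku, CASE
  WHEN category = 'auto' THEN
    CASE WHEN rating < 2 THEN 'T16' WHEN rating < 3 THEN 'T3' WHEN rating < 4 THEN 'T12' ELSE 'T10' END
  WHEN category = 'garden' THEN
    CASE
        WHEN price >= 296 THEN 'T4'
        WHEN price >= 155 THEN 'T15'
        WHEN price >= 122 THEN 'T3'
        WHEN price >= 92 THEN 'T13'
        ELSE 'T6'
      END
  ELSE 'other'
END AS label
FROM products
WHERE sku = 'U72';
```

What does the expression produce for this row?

T6

sku = U72: category=garden, rating=2, price=13.
category='garden' → inner[ELSE] → T6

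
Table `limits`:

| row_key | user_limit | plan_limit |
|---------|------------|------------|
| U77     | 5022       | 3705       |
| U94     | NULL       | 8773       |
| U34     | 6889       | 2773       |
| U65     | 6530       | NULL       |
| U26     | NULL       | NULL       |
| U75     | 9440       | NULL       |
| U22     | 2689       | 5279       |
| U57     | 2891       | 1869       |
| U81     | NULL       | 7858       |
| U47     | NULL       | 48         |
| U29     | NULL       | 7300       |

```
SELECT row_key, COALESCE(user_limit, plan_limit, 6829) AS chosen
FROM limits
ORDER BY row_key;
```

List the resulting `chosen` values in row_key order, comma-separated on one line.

row_key=U22: user_limit=2689 → 2689
row_key=U26: user_limit=NULL, plan_limit=NULL, → literal 6829 → 6829
row_key=U29: user_limit=NULL, plan_limit=7300 → 7300
row_key=U34: user_limit=6889 → 6889
row_key=U47: user_limit=NULL, plan_limit=48 → 48
row_key=U57: user_limit=2891 → 2891
row_key=U65: user_limit=6530 → 6530
row_key=U75: user_limit=9440 → 9440
row_key=U77: user_limit=5022 → 5022
row_key=U81: user_limit=NULL, plan_limit=7858 → 7858
row_key=U94: user_limit=NULL, plan_limit=8773 → 8773

2689, 6829, 7300, 6889, 48, 2891, 6530, 9440, 5022, 7858, 8773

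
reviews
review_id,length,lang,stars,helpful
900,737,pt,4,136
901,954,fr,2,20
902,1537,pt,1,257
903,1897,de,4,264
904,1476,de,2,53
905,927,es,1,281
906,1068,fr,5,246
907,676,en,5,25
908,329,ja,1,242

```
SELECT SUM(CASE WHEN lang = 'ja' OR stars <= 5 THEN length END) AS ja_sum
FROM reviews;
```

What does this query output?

review_id=900: ✓ → 737
review_id=901: ✓ → 954
review_id=902: ✓ → 1537
review_id=903: ✓ → 1897
review_id=904: ✓ → 1476
review_id=905: ✓ → 927
review_id=906: ✓ → 1068
review_id=907: ✓ → 676
review_id=908: ✓ → 329
ja_sum = 737 + 954 + 1537 + 1897 + 1476 + 927 + 1068 + 676 + 329 = 9601

9601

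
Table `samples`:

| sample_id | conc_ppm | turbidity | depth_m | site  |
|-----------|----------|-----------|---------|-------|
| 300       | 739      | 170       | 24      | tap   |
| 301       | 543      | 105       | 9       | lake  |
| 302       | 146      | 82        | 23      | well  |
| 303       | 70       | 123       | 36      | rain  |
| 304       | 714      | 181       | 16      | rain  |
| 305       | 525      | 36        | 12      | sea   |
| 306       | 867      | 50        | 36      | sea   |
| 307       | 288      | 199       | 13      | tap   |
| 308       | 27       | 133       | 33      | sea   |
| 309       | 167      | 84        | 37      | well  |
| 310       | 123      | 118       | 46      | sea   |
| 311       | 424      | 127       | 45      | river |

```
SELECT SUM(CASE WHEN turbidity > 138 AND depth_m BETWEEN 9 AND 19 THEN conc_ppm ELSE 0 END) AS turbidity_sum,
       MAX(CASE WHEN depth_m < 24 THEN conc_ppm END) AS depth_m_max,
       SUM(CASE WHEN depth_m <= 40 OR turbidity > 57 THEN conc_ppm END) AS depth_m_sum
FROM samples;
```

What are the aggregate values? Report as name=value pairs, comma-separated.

[turbidity_sum: turbidity > 138 AND depth_m BETWEEN 9 AND 19]
sample_id=300: ✗
sample_id=301: ✗
sample_id=302: ✗
sample_id=303: ✗
sample_id=304: ✓ → 714
sample_id=305: ✗
sample_id=306: ✗
sample_id=307: ✓ → 288
sample_id=308: ✗
sample_id=309: ✗
sample_id=310: ✗
sample_id=311: ✗
turbidity_sum = 714 + 288 = 1002
—
[depth_m_max: depth_m < 24]
sample_id=300: ✗
sample_id=301: ✓ → 543
sample_id=302: ✓ → 146
sample_id=303: ✗
sample_id=304: ✓ → 714
sample_id=305: ✓ → 525
sample_id=306: ✗
sample_id=307: ✓ → 288
sample_id=308: ✗
sample_id=309: ✗
sample_id=310: ✗
sample_id=311: ✗
depth_m_max = MAX(543, 146, 714, 525, 288) = 714
—
[depth_m_sum: depth_m <= 40 OR turbidity > 57]
sample_id=300: ✓ → 739
sample_id=301: ✓ → 543
sample_id=302: ✓ → 146
sample_id=303: ✓ → 70
sample_id=304: ✓ → 714
sample_id=305: ✓ → 525
sample_id=306: ✓ → 867
sample_id=307: ✓ → 288
sample_id=308: ✓ → 27
sample_id=309: ✓ → 167
sample_id=310: ✓ → 123
sample_id=311: ✓ → 424
depth_m_sum = 739 + 543 + 146 + 70 + 714 + 525 + 867 + 288 + 27 + 167 + 123 + 424 = 4633

turbidity_sum=1002, depth_m_max=714, depth_m_sum=4633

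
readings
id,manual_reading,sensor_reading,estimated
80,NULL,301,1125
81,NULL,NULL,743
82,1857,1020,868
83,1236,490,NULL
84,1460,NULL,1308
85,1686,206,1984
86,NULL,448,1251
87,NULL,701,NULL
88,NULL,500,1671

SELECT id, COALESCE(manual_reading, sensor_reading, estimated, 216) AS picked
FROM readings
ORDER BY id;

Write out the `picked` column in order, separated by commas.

id=80: manual_reading=NULL, sensor_reading=301 → 301
id=81: manual_reading=NULL, sensor_reading=NULL, estimated=743 → 743
id=82: manual_reading=1857 → 1857
id=83: manual_reading=1236 → 1236
id=84: manual_reading=1460 → 1460
id=85: manual_reading=1686 → 1686
id=86: manual_reading=NULL, sensor_reading=448 → 448
id=87: manual_reading=NULL, sensor_reading=701 → 701
id=88: manual_reading=NULL, sensor_reading=500 → 500

301, 743, 1857, 1236, 1460, 1686, 448, 701, 500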